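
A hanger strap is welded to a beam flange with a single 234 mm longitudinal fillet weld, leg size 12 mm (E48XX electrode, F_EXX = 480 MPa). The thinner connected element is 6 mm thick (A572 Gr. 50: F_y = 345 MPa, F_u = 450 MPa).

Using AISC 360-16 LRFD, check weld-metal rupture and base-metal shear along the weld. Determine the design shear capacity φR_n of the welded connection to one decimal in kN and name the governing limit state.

284.3 kN (base-metal shear governs)

Weld metal: throat = 0.707×12 = 8.484 mm, L = 234 mm. φR_n = 0.75 × 0.6 × 480 × 8.484 × 234 = 428.8 kN.
Base metal shear (6 mm plate): yield φR_n = 1.0×0.6×345×6×234 = 290.6 kN; rupture φR_n = 0.75×0.6×450×6×234 = 284.3 kN; take 284.3 kN (rupture).
Governing: min(428.8, 284.3) = 284.3 kN → base-metal shear.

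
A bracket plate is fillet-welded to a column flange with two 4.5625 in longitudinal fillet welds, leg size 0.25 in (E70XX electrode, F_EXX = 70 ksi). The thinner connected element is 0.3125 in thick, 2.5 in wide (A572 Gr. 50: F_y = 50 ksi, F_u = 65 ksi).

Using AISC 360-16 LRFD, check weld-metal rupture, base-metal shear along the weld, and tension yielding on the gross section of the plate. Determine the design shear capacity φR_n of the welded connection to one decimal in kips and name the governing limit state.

35.2 kips (gross-section yield governs)

Weld metal: throat = 0.707×0.25 = 0.17675 in, L = 2×4.5625 = 9.125 in. φR_n = 0.75 × 0.6 × 70 × 0.17675 × 9.125 = 50.8 kips.
Base metal shear (0.3125 in plate): yield φR_n = 1.0×0.6×50×0.3125×9.125 = 85.5 kips; rupture φR_n = 0.75×0.6×65×0.3125×9.125 = 83.4 kips; take 83.4 kips (rupture).
Tension yield (gross): A_g = 2.5×0.3125 = 0.78125 in². φR_n = 0.90 × 50 × 0.78125 = 35.2 kips.
Governing: min(50.8, 83.4, 35.2) = 35.2 kips → gross-section yield.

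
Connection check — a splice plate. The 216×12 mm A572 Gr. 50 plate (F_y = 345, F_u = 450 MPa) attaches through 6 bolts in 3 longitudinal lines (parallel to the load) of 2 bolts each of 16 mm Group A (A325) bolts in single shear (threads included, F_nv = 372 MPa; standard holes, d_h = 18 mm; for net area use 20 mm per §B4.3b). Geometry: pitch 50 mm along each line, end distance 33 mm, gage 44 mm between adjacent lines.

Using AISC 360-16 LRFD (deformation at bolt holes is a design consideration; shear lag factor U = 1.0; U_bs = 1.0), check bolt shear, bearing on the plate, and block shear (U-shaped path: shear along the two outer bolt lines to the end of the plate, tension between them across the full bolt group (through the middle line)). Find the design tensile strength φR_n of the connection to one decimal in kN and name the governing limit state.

Bolt shear: A_b = π(16)²/4 = 201.06 mm². φR_n = 0.75 × 372 × 201.06 × 6 × 1 = 336.6 kN.
Bearing (12 mm plate, F_u = 450 MPa): end bolts L_c = 33 − 18/2 = 24, R_n = min(1.2×24×12×450, 2.4×16×12×450) = 155.52 kN/bolt; interior L_c = 50 − 18 = 32, R_n = 207.36 kN/bolt. φR_n = 0.75 × (3×155.52 + 3×207.36) = 816.5 kN.
Block shear: shear path 2×[33+1×50] = 2×83 mm, A_gv = 1992, A_nv = 2×(83 − 1.5×20)×12 = 1272 mm²; tension across gage: (88 − 2×20)×12 = 576 mm². R_n = min(0.6×450×1272, 0.6×345×1992) + 1.0×450×576 = min(343.44, 412.34) + 259.2 = 602.64 kN. φR_n = 0.75 × 602.64 = 452.0 kN.
Governing: min(336.6, 816.5, 452.0) = 336.6 kN → bolt shear.

336.6 kN (bolt shear governs)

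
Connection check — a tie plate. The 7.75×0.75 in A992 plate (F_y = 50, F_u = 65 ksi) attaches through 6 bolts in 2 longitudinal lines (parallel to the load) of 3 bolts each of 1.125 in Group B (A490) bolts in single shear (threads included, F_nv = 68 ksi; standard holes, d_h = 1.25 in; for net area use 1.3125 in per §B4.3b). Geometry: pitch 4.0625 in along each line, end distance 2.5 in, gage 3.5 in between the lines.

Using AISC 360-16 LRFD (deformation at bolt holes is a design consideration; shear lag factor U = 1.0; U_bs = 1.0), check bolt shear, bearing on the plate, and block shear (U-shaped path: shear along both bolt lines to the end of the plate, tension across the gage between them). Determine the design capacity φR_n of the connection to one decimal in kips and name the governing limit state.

304.2 kips (bolt shear governs)

Bolt shear: A_b = π(1.125)²/4 = 0.99402 in². φR_n = 0.75 × 68 × 0.99402 × 6 × 1 = 304.2 kips.
Bearing (0.75 in plate, F_u = 65 ksi): end bolts L_c = 2.5 − 1.25/2 = 1.875, R_n = min(1.2×1.875×0.75×65, 2.4×1.125×0.75×65) = 109.69 kips/bolt; interior L_c = 4.0625 − 1.25 = 2.8125, R_n = 131.63 kips/bolt. φR_n = 0.75 × (2×109.69 + 4×131.63) = 559.4 kips.
Block shear: shear path 2×[2.5+2×4.0625] = 2×10.625 in, A_gv = 15.938, A_nv = 2×(10.625 − 2.5×1.3125)×0.75 = 11.016 in²; tension across gage: (3.5 − 1×1.3125)×0.75 = 1.6406 in². R_n = min(0.6×65×11.016, 0.6×50×15.938) + 1.0×65×1.6406 = min(429.62, 478.14) + 106.64 = 536.26 kips. φR_n = 0.75 × 536.26 = 402.2 kips.
Governing: min(304.2, 559.4, 402.2) = 304.2 kips → bolt shear.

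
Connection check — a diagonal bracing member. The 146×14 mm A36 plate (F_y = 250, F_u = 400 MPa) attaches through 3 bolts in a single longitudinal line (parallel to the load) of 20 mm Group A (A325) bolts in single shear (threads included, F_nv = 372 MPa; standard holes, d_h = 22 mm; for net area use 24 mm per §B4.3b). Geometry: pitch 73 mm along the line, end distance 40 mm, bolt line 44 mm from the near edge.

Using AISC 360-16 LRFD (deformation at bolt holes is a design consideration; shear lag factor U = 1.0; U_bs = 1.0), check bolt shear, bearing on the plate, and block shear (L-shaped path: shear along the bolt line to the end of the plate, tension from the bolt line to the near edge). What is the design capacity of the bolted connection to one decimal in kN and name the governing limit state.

Bolt shear: A_b = π(20)²/4 = 314.16 mm². φR_n = 0.75 × 372 × 314.16 × 3 × 1 = 263.0 kN.
Bearing (14 mm plate, F_u = 400 MPa): end bolts L_c = 40 − 22/2 = 29, R_n = min(1.2×29×14×400, 2.4×20×14×400) = 194.88 kN/bolt; interior L_c = 73 − 22 = 51, R_n = 268.8 kN/bolt. φR_n = 0.75 × (1×194.88 + 2×268.8) = 549.4 kN.
Block shear: shear path 1×[40+2×73] = 1×186 mm, A_gv = 2604, A_nv = 1×(186 − 2.5×24)×14 = 1764 mm²; tension to near edge: (44 − 0.5×24)×14 = 448 mm². R_n = min(0.6×400×1764, 0.6×250×2604) + 1.0×400×448 = min(423.36, 390.6) + 179.2 = 569.8 kN. φR_n = 0.75 × 569.8 = 427.4 kN.
Governing: min(263.0, 549.4, 427.4) = 263.0 kN → bolt shear.

263.0 kN (bolt shear governs)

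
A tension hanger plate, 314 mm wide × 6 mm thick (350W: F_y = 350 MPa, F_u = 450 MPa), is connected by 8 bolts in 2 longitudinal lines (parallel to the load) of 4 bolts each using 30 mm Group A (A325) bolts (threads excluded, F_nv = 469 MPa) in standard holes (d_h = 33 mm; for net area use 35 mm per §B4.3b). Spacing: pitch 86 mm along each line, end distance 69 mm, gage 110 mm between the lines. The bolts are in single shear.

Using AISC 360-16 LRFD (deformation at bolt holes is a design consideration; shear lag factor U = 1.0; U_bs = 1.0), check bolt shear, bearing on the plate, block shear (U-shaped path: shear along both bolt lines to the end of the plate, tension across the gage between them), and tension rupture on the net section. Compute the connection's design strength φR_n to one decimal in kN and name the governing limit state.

494.1 kN (net-section rupture governs)

Bolt shear: A_b = π(30)²/4 = 706.86 mm². φR_n = 0.75 × 469 × 706.86 × 8 × 1 = 1989.1 kN.
Bearing (6 mm plate, F_u = 450 MPa): end bolts L_c = 69 − 33/2 = 52.5, R_n = min(1.2×52.5×6×450, 2.4×30×6×450) = 170.1 kN/bolt; interior L_c = 86 − 33 = 53, R_n = 171.72 kN/bolt. φR_n = 0.75 × (2×170.1 + 6×171.72) = 1027.9 kN.
Block shear: shear path 2×[69+3×86] = 2×327 mm, A_gv = 3924, A_nv = 2×(327 − 3.5×35)×6 = 2454 mm²; tension across gage: (110 − 1×35)×6 = 450 mm². R_n = min(0.6×450×2454, 0.6×350×3924) + 1.0×450×450 = min(662.58, 824.04) + 202.5 = 865.08 kN. φR_n = 0.75 × 865.08 = 648.8 kN.
Tension rupture (net): A_n = (314 − 2×35)×6 = 1464 mm² (U = 1.0, A_e = A_n). φR_n = 0.75 × 450 × 1464 = 494.1 kN.
Governing: min(1989.1, 1027.9, 648.8, 494.1) = 494.1 kN → net-section rupture.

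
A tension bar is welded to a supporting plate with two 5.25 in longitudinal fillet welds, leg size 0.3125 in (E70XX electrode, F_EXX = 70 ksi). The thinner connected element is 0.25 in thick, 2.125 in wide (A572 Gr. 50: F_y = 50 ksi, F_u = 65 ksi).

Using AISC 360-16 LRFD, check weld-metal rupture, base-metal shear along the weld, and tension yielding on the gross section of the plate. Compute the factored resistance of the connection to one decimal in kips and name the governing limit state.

Weld metal: throat = 0.707×0.3125 = 0.22094 in, L = 2×5.25 = 10.5 in. φR_n = 0.75 × 0.6 × 70 × 0.22094 × 10.5 = 73.1 kips.
Base metal shear (0.25 in plate): yield φR_n = 1.0×0.6×50×0.25×10.5 = 78.8 kips; rupture φR_n = 0.75×0.6×65×0.25×10.5 = 76.8 kips; take 76.8 kips (rupture).
Tension yield (gross): A_g = 2.125×0.25 = 0.53125 in². φR_n = 0.90 × 50 × 0.53125 = 23.9 kips.
Governing: min(73.1, 76.8, 23.9) = 23.9 kips → gross-section yield.

23.9 kips (gross-section yield governs)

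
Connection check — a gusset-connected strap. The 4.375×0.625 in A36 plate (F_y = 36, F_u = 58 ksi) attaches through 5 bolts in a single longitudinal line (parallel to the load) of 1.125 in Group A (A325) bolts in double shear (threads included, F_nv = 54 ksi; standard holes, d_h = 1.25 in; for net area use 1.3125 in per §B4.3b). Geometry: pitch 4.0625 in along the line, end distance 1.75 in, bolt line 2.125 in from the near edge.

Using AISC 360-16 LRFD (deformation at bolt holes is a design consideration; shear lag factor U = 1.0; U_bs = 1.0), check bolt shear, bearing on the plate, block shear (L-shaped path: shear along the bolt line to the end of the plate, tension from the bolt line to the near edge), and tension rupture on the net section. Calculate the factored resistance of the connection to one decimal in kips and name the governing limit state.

83.3 kips (net-section rupture governs)

Bolt shear: A_b = π(1.125)²/4 = 0.99402 in². φR_n = 0.75 × 54 × 0.99402 × 5 × 2 = 402.6 kips.
Bearing (0.625 in plate, F_u = 58 ksi): end bolts L_c = 1.75 − 1.25/2 = 1.125, R_n = min(1.2×1.125×0.625×58, 2.4×1.125×0.625×58) = 48.938 kips/bolt; interior L_c = 4.0625 − 1.25 = 2.8125, R_n = 97.875 kips/bolt. φR_n = 0.75 × (1×48.938 + 4×97.875) = 330.3 kips.
Block shear: shear path 1×[1.75+4×4.0625] = 1×18 in, A_gv = 11.25, A_nv = 1×(18 − 4.5×1.3125)×0.625 = 7.5586 in²; tension to near edge: (2.125 − 0.5×1.3125)×0.625 = 0.91797 in². R_n = min(0.6×58×7.5586, 0.6×36×11.25) + 1.0×58×0.91797 = min(263.04, 243) + 53.242 = 296.24 kips. φR_n = 0.75 × 296.24 = 222.2 kips.
Tension rupture (net): A_n = (4.375 − 1×1.3125)×0.625 = 1.9141 in² (U = 1.0, A_e = A_n). φR_n = 0.75 × 58 × 1.9141 = 83.3 kips.
Governing: min(402.6, 330.3, 222.2, 83.3) = 83.3 kips → net-section rupture.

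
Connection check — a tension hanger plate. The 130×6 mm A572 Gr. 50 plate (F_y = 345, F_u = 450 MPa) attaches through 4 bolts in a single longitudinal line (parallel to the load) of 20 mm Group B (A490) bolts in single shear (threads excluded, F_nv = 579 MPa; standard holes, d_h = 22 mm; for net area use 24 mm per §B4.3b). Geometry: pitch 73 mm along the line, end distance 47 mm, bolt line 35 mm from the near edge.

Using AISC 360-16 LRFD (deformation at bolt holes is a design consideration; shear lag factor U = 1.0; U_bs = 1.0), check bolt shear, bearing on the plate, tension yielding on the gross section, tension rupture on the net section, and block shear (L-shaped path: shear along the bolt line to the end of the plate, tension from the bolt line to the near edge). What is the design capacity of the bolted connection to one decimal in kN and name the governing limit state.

Bolt shear: A_b = π(20)²/4 = 314.16 mm². φR_n = 0.75 × 579 × 314.16 × 4 × 1 = 545.7 kN.
Bearing (6 mm plate, F_u = 450 MPa): end bolts L_c = 47 − 22/2 = 36, R_n = min(1.2×36×6×450, 2.4×20×6×450) = 116.64 kN/bolt; interior L_c = 73 − 22 = 51, R_n = 129.6 kN/bolt. φR_n = 0.75 × (1×116.64 + 3×129.6) = 379.1 kN.
Tension yield (gross): A_g = 130×6 = 780 mm². φR_n = 0.90 × 345 × 780 = 242.2 kN.
Tension rupture (net): A_n = (130 − 1×24)×6 = 636 mm² (U = 1.0, A_e = A_n). φR_n = 0.75 × 450 × 636 = 214.7 kN.
Block shear: shear path 1×[47+3×73] = 1×266 mm, A_gv = 1596, A_nv = 1×(266 − 3.5×24)×6 = 1092 mm²; tension to near edge: (35 − 0.5×24)×6 = 138 mm². R_n = min(0.6×450×1092, 0.6×345×1596) + 1.0×450×138 = min(294.84, 330.37) + 62.1 = 356.94 kN. φR_n = 0.75 × 356.94 = 267.7 kN.
Governing: min(545.7, 379.1, 242.2, 214.7, 267.7) = 214.7 kN → net-section rupture.

214.7 kN (net-section rupture governs)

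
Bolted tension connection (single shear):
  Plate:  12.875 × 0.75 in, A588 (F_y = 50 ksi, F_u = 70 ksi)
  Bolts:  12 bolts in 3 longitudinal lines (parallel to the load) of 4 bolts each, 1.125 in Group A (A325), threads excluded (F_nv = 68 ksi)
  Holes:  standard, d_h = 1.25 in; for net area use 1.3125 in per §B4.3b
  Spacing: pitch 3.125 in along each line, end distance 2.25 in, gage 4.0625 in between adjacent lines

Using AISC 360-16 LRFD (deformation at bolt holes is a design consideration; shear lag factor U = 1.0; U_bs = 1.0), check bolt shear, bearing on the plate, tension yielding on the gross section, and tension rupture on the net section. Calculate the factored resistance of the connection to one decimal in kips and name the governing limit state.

Bolt shear: A_b = π(1.125)²/4 = 0.99402 in². φR_n = 0.75 × 68 × 0.99402 × 12 × 1 = 608.3 kips.
Bearing (0.75 in plate, F_u = 70 ksi): end bolts L_c = 2.25 − 1.25/2 = 1.625, R_n = min(1.2×1.625×0.75×70, 2.4×1.125×0.75×70) = 102.38 kips/bolt; interior L_c = 3.125 − 1.25 = 1.875, R_n = 118.13 kips/bolt. φR_n = 0.75 × (3×102.38 + 9×118.13) = 1027.7 kips.
Tension yield (gross): A_g = 12.875×0.75 = 9.6563 in². φR_n = 0.90 × 50 × 9.6563 = 434.5 kips.
Tension rupture (net): A_n = (12.875 − 3×1.3125)×0.75 = 6.7031 in² (U = 1.0, A_e = A_n). φR_n = 0.75 × 70 × 6.7031 = 351.9 kips.
Governing: min(608.3, 1027.7, 434.5, 351.9) = 351.9 kips → net-section rupture.

351.9 kips (net-section rupture governs)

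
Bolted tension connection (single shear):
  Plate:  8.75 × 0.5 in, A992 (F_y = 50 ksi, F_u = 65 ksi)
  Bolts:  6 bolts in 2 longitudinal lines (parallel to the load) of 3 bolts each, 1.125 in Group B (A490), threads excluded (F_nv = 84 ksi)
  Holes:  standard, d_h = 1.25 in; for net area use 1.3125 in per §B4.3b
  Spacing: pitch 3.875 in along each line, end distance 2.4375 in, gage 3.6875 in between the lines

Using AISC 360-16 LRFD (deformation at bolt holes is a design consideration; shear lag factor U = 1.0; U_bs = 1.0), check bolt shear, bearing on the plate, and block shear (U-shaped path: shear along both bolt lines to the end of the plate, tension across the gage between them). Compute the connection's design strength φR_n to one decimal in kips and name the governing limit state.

Bolt shear: A_b = π(1.125)²/4 = 0.99402 in². φR_n = 0.75 × 84 × 0.99402 × 6 × 1 = 375.7 kips.
Bearing (0.5 in plate, F_u = 65 ksi): end bolts L_c = 2.4375 − 1.25/2 = 1.8125, R_n = min(1.2×1.8125×0.5×65, 2.4×1.125×0.5×65) = 70.688 kips/bolt; interior L_c = 3.875 − 1.25 = 2.625, R_n = 87.75 kips/bolt. φR_n = 0.75 × (2×70.688 + 4×87.75) = 369.3 kips.
Block shear: shear path 2×[2.4375+2×3.875] = 2×10.1875 in, A_gv = 10.188, A_nv = 2×(10.1875 − 2.5×1.3125)×0.5 = 6.9063 in²; tension across gage: (3.6875 − 1×1.3125)×0.5 = 1.1875 in². R_n = min(0.6×65×6.9063, 0.6×50×10.188) + 1.0×65×1.1875 = min(269.35, 305.64) + 77.188 = 346.54 kips. φR_n = 0.75 × 346.54 = 259.9 kips.
Governing: min(375.7, 369.3, 259.9) = 259.9 kips → block shear.

259.9 kips (block shear governs)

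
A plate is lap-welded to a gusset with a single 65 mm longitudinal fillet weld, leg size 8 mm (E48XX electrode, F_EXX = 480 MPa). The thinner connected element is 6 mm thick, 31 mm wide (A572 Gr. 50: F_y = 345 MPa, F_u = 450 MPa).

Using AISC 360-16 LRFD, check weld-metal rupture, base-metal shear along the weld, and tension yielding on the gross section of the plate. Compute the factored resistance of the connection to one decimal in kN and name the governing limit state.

Weld metal: throat = 0.707×8 = 5.656 mm, L = 65 mm. φR_n = 0.75 × 0.6 × 480 × 5.656 × 65 = 79.4 kN.
Base metal shear (6 mm plate): yield φR_n = 1.0×0.6×345×6×65 = 80.7 kN; rupture φR_n = 0.75×0.6×450×6×65 = 79.0 kN; take 79.0 kN (rupture).
Tension yield (gross): A_g = 31×6 = 186 mm². φR_n = 0.90 × 345 × 186 = 57.8 kN.
Governing: min(79.4, 79.0, 57.8) = 57.8 kN → gross-section yield.

57.8 kN (gross-section yield governs)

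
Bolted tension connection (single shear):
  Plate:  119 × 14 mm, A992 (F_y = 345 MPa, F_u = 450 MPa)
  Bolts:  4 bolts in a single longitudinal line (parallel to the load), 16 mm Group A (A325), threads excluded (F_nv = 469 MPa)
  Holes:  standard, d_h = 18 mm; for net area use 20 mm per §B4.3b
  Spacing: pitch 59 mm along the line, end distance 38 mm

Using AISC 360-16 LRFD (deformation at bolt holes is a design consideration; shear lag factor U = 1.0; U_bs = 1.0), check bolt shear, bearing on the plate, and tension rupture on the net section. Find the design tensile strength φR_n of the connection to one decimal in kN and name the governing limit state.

282.9 kN (bolt shear governs)

Bolt shear: A_b = π(16)²/4 = 201.06 mm². φR_n = 0.75 × 469 × 201.06 × 4 × 1 = 282.9 kN.
Bearing (14 mm plate, F_u = 450 MPa): end bolts L_c = 38 − 18/2 = 29, R_n = min(1.2×29×14×450, 2.4×16×14×450) = 219.24 kN/bolt; interior L_c = 59 − 18 = 41, R_n = 241.92 kN/bolt. φR_n = 0.75 × (1×219.24 + 3×241.92) = 708.8 kN.
Tension rupture (net): A_n = (119 − 1×20)×14 = 1386 mm² (U = 1.0, A_e = A_n). φR_n = 0.75 × 450 × 1386 = 467.8 kN.
Governing: min(282.9, 708.8, 467.8) = 282.9 kN → bolt shear.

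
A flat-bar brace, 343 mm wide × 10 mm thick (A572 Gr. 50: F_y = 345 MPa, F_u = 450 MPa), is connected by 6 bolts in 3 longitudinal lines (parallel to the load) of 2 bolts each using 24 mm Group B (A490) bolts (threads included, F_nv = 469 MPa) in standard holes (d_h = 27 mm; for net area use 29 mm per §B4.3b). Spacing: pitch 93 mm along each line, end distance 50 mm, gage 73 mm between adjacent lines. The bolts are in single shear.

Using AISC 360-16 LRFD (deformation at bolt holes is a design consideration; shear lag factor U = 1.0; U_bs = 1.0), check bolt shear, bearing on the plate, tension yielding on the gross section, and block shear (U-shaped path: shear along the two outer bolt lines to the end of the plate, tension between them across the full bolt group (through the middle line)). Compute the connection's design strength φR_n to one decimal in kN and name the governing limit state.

Bolt shear: A_b = π(24)²/4 = 452.39 mm². φR_n = 0.75 × 469 × 452.39 × 6 × 1 = 954.8 kN.
Bearing (10 mm plate, F_u = 450 MPa): end bolts L_c = 50 − 27/2 = 36.5, R_n = min(1.2×36.5×10×450, 2.4×24×10×450) = 197.1 kN/bolt; interior L_c = 93 − 27 = 66, R_n = 259.2 kN/bolt. φR_n = 0.75 × (3×197.1 + 3×259.2) = 1026.7 kN.
Tension yield (gross): A_g = 343×10 = 3430 mm². φR_n = 0.90 × 345 × 3430 = 1065.0 kN.
Block shear: shear path 2×[50+1×93] = 2×143 mm, A_gv = 2860, A_nv = 2×(143 − 1.5×29)×10 = 1990 mm²; tension across gage: (146 − 2×29)×10 = 880 mm². R_n = min(0.6×450×1990, 0.6×345×2860) + 1.0×450×880 = min(537.3, 592.02) + 396 = 933.3 kN. φR_n = 0.75 × 933.3 = 700.0 kN.
Governing: min(954.8, 1026.7, 1065.0, 700.0) = 700.0 kN → block shear.

700.0 kN (block shear governs)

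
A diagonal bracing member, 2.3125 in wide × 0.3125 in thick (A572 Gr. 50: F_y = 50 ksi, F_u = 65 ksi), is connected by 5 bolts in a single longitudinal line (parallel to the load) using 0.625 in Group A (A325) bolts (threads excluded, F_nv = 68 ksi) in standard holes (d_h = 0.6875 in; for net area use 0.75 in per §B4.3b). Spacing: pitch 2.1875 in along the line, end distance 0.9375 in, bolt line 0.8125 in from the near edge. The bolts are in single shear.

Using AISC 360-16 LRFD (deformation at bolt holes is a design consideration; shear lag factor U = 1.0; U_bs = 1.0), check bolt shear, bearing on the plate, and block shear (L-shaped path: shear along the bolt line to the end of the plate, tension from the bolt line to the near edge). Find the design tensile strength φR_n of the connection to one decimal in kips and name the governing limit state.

64.4 kips (block shear governs)

Bolt shear: A_b = π(0.625)²/4 = 0.3068 in². φR_n = 0.75 × 68 × 0.3068 × 5 × 1 = 78.2 kips.
Bearing (0.3125 in plate, F_u = 65 ksi): end bolts L_c = 0.9375 − 0.6875/2 = 0.59375, R_n = min(1.2×0.59375×0.3125×65, 2.4×0.625×0.3125×65) = 14.473 kips/bolt; interior L_c = 2.1875 − 0.6875 = 1.5, R_n = 30.469 kips/bolt. φR_n = 0.75 × (1×14.473 + 4×30.469) = 102.3 kips.
Block shear: shear path 1×[0.9375+4×2.1875] = 1×9.6875 in, A_gv = 3.0273, A_nv = 1×(9.6875 − 4.5×0.75)×0.3125 = 1.9727 in²; tension to near edge: (0.8125 − 0.5×0.75)×0.3125 = 0.13672 in². R_n = min(0.6×65×1.9727, 0.6×50×3.0273) + 1.0×65×0.13672 = min(76.935, 90.819) + 8.8868 = 85.822 kips. φR_n = 0.75 × 85.822 = 64.4 kips.
Governing: min(78.2, 102.3, 64.4) = 64.4 kips → block shear.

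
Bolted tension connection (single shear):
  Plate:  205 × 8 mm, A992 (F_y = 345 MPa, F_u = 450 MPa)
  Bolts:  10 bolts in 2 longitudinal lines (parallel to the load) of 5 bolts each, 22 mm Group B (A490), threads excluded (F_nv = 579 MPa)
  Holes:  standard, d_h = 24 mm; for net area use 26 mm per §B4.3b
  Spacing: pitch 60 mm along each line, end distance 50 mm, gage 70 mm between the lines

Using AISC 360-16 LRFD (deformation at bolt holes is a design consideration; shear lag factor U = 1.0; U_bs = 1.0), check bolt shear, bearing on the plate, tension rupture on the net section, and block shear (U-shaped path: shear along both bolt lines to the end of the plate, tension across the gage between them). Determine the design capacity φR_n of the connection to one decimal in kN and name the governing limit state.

Bolt shear: A_b = π(22)²/4 = 380.13 mm². φR_n = 0.75 × 579 × 380.13 × 10 × 1 = 1650.7 kN.
Bearing (8 mm plate, F_u = 450 MPa): end bolts L_c = 50 − 24/2 = 38, R_n = min(1.2×38×8×450, 2.4×22×8×450) = 164.16 kN/bolt; interior L_c = 60 − 24 = 36, R_n = 155.52 kN/bolt. φR_n = 0.75 × (2×164.16 + 8×155.52) = 1179.4 kN.
Tension rupture (net): A_n = (205 − 2×26)×8 = 1224 mm² (U = 1.0, A_e = A_n). φR_n = 0.75 × 450 × 1224 = 413.1 kN.
Block shear: shear path 2×[50+4×60] = 2×290 mm, A_gv = 4640, A_nv = 2×(290 − 4.5×26)×8 = 2768 mm²; tension across gage: (70 − 1×26)×8 = 352 mm². R_n = min(0.6×450×2768, 0.6×345×4640) + 1.0×450×352 = min(747.36, 960.48) + 158.4 = 905.76 kN. φR_n = 0.75 × 905.76 = 679.3 kN.
Governing: min(1650.7, 1179.4, 413.1, 679.3) = 413.1 kN → net-section rupture.

413.1 kN (net-section rupture governs)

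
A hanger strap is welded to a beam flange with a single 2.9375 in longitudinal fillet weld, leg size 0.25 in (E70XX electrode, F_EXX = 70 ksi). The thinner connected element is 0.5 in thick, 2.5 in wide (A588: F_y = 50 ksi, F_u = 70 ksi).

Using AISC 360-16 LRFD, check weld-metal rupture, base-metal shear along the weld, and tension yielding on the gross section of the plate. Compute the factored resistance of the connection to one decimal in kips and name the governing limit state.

Weld metal: throat = 0.707×0.25 = 0.17675 in, L = 2.9375 in. φR_n = 0.75 × 0.6 × 70 × 0.17675 × 2.9375 = 16.4 kips.
Base metal shear (0.5 in plate): yield φR_n = 1.0×0.6×50×0.5×2.9375 = 44.1 kips; rupture φR_n = 0.75×0.6×70×0.5×2.9375 = 46.3 kips; take 44.1 kips (yield).
Tension yield (gross): A_g = 2.5×0.5 = 1.25 in². φR_n = 0.90 × 50 × 1.25 = 56.3 kips.
Governing: min(16.4, 44.1, 56.3) = 16.4 kips → weld metal.

16.4 kips (weld metal governs)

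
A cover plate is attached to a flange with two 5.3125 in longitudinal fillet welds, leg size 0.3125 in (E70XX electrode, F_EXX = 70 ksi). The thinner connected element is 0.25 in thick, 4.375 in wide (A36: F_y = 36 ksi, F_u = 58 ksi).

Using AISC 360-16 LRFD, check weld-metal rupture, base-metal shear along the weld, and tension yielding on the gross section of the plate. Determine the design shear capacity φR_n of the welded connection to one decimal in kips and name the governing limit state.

35.4 kips (gross-section yield governs)

Weld metal: throat = 0.707×0.3125 = 0.22094 in, L = 2×5.3125 = 10.625 in. φR_n = 0.75 × 0.6 × 70 × 0.22094 × 10.625 = 73.9 kips.
Base metal shear (0.25 in plate): yield φR_n = 1.0×0.6×36×0.25×10.625 = 57.4 kips; rupture φR_n = 0.75×0.6×58×0.25×10.625 = 69.3 kips; take 57.4 kips (yield).
Tension yield (gross): A_g = 4.375×0.25 = 1.0938 in². φR_n = 0.90 × 36 × 1.0938 = 35.4 kips.
Governing: min(73.9, 57.4, 35.4) = 35.4 kips → gross-section yield.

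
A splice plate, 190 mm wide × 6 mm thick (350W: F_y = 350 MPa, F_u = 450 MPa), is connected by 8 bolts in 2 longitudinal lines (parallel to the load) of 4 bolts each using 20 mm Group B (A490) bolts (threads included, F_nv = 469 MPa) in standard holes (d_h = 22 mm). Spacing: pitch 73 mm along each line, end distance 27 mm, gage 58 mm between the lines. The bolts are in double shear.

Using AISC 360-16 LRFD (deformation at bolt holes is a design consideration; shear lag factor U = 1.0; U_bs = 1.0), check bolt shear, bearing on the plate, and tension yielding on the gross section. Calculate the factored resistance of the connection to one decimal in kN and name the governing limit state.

Bolt shear: A_b = π(20)²/4 = 314.16 mm². φR_n = 0.75 × 469 × 314.16 × 8 × 2 = 1768.1 kN.
Bearing (6 mm plate, F_u = 450 MPa): end bolts L_c = 27 − 22/2 = 16, R_n = min(1.2×16×6×450, 2.4×20×6×450) = 51.84 kN/bolt; interior L_c = 73 − 22 = 51, R_n = 129.6 kN/bolt. φR_n = 0.75 × (2×51.84 + 6×129.6) = 661.0 kN.
Tension yield (gross): A_g = 190×6 = 1140 mm². φR_n = 0.90 × 350 × 1140 = 359.1 kN.
Governing: min(1768.1, 661.0, 359.1) = 359.1 kN → gross-section yield.

359.1 kN (gross-section yield governs)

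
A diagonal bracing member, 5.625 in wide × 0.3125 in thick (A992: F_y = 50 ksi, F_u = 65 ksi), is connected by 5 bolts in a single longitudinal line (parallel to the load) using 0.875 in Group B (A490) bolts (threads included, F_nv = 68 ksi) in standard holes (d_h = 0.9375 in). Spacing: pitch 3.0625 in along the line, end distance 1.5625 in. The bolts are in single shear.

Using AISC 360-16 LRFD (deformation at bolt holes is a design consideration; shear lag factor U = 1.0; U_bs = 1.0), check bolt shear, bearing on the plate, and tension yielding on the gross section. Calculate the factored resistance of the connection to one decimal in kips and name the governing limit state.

79.1 kips (gross-section yield governs)

Bolt shear: A_b = π(0.875)²/4 = 0.60132 in². φR_n = 0.75 × 68 × 0.60132 × 5 × 1 = 153.3 kips.
Bearing (0.3125 in plate, F_u = 65 ksi): end bolts L_c = 1.5625 − 0.9375/2 = 1.09375, R_n = min(1.2×1.09375×0.3125×65, 2.4×0.875×0.3125×65) = 26.66 kips/bolt; interior L_c = 3.0625 − 0.9375 = 2.125, R_n = 42.656 kips/bolt. φR_n = 0.75 × (1×26.66 + 4×42.656) = 148.0 kips.
Tension yield (gross): A_g = 5.625×0.3125 = 1.7578 in². φR_n = 0.90 × 50 × 1.7578 = 79.1 kips.
Governing: min(153.3, 148.0, 79.1) = 79.1 kips → gross-section yield.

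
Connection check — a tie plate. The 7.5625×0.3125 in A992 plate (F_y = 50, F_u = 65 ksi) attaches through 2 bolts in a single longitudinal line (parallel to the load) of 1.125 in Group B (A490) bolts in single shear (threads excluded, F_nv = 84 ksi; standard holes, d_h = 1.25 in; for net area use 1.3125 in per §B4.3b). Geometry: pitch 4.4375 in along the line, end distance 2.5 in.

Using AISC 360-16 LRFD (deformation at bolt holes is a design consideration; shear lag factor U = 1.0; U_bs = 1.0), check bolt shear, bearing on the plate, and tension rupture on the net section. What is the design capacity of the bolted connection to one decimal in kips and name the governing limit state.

Bolt shear: A_b = π(1.125)²/4 = 0.99402 in². φR_n = 0.75 × 84 × 0.99402 × 2 × 1 = 125.2 kips.
Bearing (0.3125 in plate, F_u = 65 ksi): end bolts L_c = 2.5 − 1.25/2 = 1.875, R_n = min(1.2×1.875×0.3125×65, 2.4×1.125×0.3125×65) = 45.703 kips/bolt; interior L_c = 4.4375 − 1.25 = 3.1875, R_n = 54.844 kips/bolt. φR_n = 0.75 × (1×45.703 + 1×54.844) = 75.4 kips.
Tension rupture (net): A_n = (7.5625 − 1×1.3125)×0.3125 = 1.9531 in² (U = 1.0, A_e = A_n). φR_n = 0.75 × 65 × 1.9531 = 95.2 kips.
Governing: min(125.2, 75.4, 95.2) = 75.4 kips → bearing.

75.4 kips (bearing governs)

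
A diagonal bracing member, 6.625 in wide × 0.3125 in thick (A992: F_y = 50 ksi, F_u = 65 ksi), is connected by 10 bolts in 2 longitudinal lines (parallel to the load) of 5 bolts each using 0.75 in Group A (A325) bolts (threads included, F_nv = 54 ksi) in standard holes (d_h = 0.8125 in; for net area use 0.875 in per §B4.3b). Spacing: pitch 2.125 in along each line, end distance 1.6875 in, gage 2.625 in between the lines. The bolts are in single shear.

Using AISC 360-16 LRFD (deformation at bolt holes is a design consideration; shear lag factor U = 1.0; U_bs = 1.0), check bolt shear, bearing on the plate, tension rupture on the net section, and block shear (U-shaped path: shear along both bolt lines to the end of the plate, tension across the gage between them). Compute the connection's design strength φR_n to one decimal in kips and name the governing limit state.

Bolt shear: A_b = π(0.75)²/4 = 0.44179 in². φR_n = 0.75 × 54 × 0.44179 × 10 × 1 = 178.9 kips.
Bearing (0.3125 in plate, F_u = 65 ksi): end bolts L_c = 1.6875 − 0.8125/2 = 1.28125, R_n = min(1.2×1.28125×0.3125×65, 2.4×0.75×0.3125×65) = 31.23 kips/bolt; interior L_c = 2.125 − 0.8125 = 1.3125, R_n = 31.992 kips/bolt. φR_n = 0.75 × (2×31.23 + 8×31.992) = 238.8 kips.
Tension rupture (net): A_n = (6.625 − 2×0.875)×0.3125 = 1.5234 in² (U = 1.0, A_e = A_n). φR_n = 0.75 × 65 × 1.5234 = 74.3 kips.
Block shear: shear path 2×[1.6875+4×2.125] = 2×10.1875 in, A_gv = 6.3672, A_nv = 2×(10.1875 − 4.5×0.875)×0.3125 = 3.9063 in²; tension across gage: (2.625 − 1×0.875)×0.3125 = 0.54688 in². R_n = min(0.6×65×3.9063, 0.6×50×6.3672) + 1.0×65×0.54688 = min(152.35, 191.02) + 35.547 = 187.9 kips. φR_n = 0.75 × 187.9 = 140.9 kips.
Governing: min(178.9, 238.8, 74.3, 140.9) = 74.3 kips → net-section rupture.

74.3 kips (net-section rupture governs)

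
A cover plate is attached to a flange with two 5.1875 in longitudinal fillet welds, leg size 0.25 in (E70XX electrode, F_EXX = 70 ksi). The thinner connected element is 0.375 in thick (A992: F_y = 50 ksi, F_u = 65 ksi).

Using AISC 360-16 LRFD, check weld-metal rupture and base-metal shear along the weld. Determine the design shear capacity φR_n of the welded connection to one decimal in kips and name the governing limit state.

Weld metal: throat = 0.707×0.25 = 0.17675 in, L = 2×5.1875 = 10.375 in. φR_n = 0.75 × 0.6 × 70 × 0.17675 × 10.375 = 57.8 kips.
Base metal shear (0.375 in plate): yield φR_n = 1.0×0.6×50×0.375×10.375 = 116.7 kips; rupture φR_n = 0.75×0.6×65×0.375×10.375 = 113.8 kips; take 113.8 kips (rupture).
Governing: min(57.8, 113.8) = 57.8 kips → weld metal.

57.8 kips (weld metal governs)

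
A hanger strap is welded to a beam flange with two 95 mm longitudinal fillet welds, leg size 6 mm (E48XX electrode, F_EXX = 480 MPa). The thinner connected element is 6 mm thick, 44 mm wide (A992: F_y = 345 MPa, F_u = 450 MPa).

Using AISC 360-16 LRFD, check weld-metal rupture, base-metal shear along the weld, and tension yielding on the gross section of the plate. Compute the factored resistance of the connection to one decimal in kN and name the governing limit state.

82.0 kN (gross-section yield governs)

Weld metal: throat = 0.707×6 = 4.242 mm, L = 2×95 = 190 mm. φR_n = 0.75 × 0.6 × 480 × 4.242 × 190 = 174.1 kN.
Base metal shear (6 mm plate): yield φR_n = 1.0×0.6×345×6×190 = 236.0 kN; rupture φR_n = 0.75×0.6×450×6×190 = 230.9 kN; take 230.9 kN (rupture).
Tension yield (gross): A_g = 44×6 = 264 mm². φR_n = 0.90 × 345 × 264 = 82.0 kN.
Governing: min(174.1, 230.9, 82.0) = 82.0 kN → gross-section yield.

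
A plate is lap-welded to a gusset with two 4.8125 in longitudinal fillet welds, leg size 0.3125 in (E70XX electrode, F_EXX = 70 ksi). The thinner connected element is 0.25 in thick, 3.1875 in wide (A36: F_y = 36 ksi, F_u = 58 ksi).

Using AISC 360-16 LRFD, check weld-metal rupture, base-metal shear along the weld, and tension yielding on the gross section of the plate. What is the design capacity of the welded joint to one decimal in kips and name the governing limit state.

Weld metal: throat = 0.707×0.3125 = 0.22094 in, L = 2×4.8125 = 9.625 in. φR_n = 0.75 × 0.6 × 70 × 0.22094 × 9.625 = 67.0 kips.
Base metal shear (0.25 in plate): yield φR_n = 1.0×0.6×36×0.25×9.625 = 52.0 kips; rupture φR_n = 0.75×0.6×58×0.25×9.625 = 62.8 kips; take 52.0 kips (yield).
Tension yield (gross): A_g = 3.1875×0.25 = 0.79688 in². φR_n = 0.90 × 36 × 0.79688 = 25.8 kips.
Governing: min(67.0, 52.0, 25.8) = 25.8 kips → gross-section yield.

25.8 kips (gross-section yield governs)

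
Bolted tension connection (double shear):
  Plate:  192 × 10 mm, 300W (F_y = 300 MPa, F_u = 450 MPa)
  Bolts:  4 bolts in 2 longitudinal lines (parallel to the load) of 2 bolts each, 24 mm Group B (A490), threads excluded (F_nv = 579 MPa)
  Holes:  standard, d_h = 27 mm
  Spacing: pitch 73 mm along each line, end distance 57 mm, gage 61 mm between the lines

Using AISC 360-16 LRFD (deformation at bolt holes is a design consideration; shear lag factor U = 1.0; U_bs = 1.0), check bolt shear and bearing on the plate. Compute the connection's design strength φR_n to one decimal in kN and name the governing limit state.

Bolt shear: A_b = π(24)²/4 = 452.39 mm². φR_n = 0.75 × 579 × 452.39 × 4 × 2 = 1571.6 kN.
Bearing (10 mm plate, F_u = 450 MPa): end bolts L_c = 57 − 27/2 = 43.5, R_n = min(1.2×43.5×10×450, 2.4×24×10×450) = 234.9 kN/bolt; interior L_c = 73 − 27 = 46, R_n = 248.4 kN/bolt. φR_n = 0.75 × (2×234.9 + 2×248.4) = 725.0 kN.
Governing: min(1571.6, 725.0) = 725.0 kN → bearing.

725.0 kN (bearing governs)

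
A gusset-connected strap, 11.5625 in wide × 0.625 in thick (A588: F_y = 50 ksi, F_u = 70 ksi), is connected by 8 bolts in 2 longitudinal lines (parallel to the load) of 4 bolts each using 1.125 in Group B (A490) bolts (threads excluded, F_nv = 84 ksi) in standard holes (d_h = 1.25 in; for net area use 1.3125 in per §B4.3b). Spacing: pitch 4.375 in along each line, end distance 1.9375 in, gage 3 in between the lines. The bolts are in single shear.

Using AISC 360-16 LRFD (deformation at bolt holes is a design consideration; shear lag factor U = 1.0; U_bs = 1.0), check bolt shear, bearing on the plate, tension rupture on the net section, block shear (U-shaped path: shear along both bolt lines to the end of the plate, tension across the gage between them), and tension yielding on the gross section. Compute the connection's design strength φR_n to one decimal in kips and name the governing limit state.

Bolt shear: A_b = π(1.125)²/4 = 0.99402 in². φR_n = 0.75 × 84 × 0.99402 × 8 × 1 = 501.0 kips.
Bearing (0.625 in plate, F_u = 70 ksi): end bolts L_c = 1.9375 − 1.25/2 = 1.3125, R_n = min(1.2×1.3125×0.625×70, 2.4×1.125×0.625×70) = 68.906 kips/bolt; interior L_c = 4.375 − 1.25 = 3.125, R_n = 118.13 kips/bolt. φR_n = 0.75 × (2×68.906 + 6×118.13) = 634.9 kips.
Tension rupture (net): A_n = (11.5625 − 2×1.3125)×0.625 = 5.5859 in² (U = 1.0, A_e = A_n). φR_n = 0.75 × 70 × 5.5859 = 293.3 kips.
Block shear: shear path 2×[1.9375+3×4.375] = 2×15.0625 in, A_gv = 18.828, A_nv = 2×(15.0625 − 3.5×1.3125)×0.625 = 13.086 in²; tension across gage: (3 − 1×1.3125)×0.625 = 1.0547 in². R_n = min(0.6×70×13.086, 0.6×50×18.828) + 1.0×70×1.0547 = min(549.61, 564.84) + 73.829 = 623.44 kips. φR_n = 0.75 × 623.44 = 467.6 kips.
Tension yield (gross): A_g = 11.5625×0.625 = 7.2266 in². φR_n = 0.90 × 50 × 7.2266 = 325.2 kips.
Governing: min(501.0, 634.9, 293.3, 467.6, 325.2) = 293.3 kips → net-section rupture.

293.3 kips (net-section rupture governs)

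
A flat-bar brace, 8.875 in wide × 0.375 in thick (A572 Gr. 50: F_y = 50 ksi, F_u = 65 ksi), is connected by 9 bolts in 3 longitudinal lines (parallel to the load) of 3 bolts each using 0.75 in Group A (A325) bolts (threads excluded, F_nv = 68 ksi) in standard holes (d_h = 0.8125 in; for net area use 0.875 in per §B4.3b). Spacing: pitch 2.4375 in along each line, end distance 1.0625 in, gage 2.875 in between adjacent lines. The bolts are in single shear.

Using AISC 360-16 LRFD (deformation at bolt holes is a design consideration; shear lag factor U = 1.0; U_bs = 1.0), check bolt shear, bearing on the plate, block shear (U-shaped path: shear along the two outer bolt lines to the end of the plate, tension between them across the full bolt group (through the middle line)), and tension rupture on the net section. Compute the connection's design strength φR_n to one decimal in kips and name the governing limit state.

114.3 kips (net-section rupture governs)

Bolt shear: A_b = π(0.75)²/4 = 0.44179 in². φR_n = 0.75 × 68 × 0.44179 × 9 × 1 = 202.8 kips.
Bearing (0.375 in plate, F_u = 65 ksi): end bolts L_c = 1.0625 − 0.8125/2 = 0.65625, R_n = min(1.2×0.65625×0.375×65, 2.4×0.75×0.375×65) = 19.195 kips/bolt; interior L_c = 2.4375 − 0.8125 = 1.625, R_n = 43.875 kips/bolt. φR_n = 0.75 × (3×19.195 + 6×43.875) = 240.6 kips.
Block shear: shear path 2×[1.0625+2×2.4375] = 2×5.9375 in, A_gv = 4.4531, A_nv = 2×(5.9375 − 2.5×0.875)×0.375 = 2.8125 in²; tension across gage: (5.75 − 2×0.875)×0.375 = 1.5 in². R_n = min(0.6×65×2.8125, 0.6×50×4.4531) + 1.0×65×1.5 = min(109.69, 133.59) + 97.5 = 207.19 kips. φR_n = 0.75 × 207.19 = 155.4 kips.
Tension rupture (net): A_n = (8.875 − 3×0.875)×0.375 = 2.3438 in² (U = 1.0, A_e = A_n). φR_n = 0.75 × 65 × 2.3438 = 114.3 kips.
Governing: min(202.8, 240.6, 155.4, 114.3) = 114.3 kips → net-section rupture.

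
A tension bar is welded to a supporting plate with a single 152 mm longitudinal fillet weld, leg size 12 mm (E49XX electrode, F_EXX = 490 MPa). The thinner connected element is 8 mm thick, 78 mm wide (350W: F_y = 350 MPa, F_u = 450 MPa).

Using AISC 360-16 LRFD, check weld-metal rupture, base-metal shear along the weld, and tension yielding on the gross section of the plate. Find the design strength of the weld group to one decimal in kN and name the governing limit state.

Weld metal: throat = 0.707×12 = 8.484 mm, L = 152 mm. φR_n = 0.75 × 0.6 × 490 × 8.484 × 152 = 284.3 kN.
Base metal shear (8 mm plate): yield φR_n = 1.0×0.6×350×8×152 = 255.4 kN; rupture φR_n = 0.75×0.6×450×8×152 = 246.2 kN; take 246.2 kN (rupture).
Tension yield (gross): A_g = 78×8 = 624 mm². φR_n = 0.90 × 350 × 624 = 196.6 kN.
Governing: min(284.3, 246.2, 196.6) = 196.6 kN → gross-section yield.

196.6 kN (gross-section yield governs)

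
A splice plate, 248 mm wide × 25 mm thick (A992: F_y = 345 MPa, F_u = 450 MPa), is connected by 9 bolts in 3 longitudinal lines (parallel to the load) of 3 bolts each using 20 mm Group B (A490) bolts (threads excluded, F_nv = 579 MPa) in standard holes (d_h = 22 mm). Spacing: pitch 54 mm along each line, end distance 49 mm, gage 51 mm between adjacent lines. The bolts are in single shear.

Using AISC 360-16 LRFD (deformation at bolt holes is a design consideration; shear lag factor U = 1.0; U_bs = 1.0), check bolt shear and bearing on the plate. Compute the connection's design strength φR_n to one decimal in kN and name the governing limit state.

1227.8 kN (bolt shear governs)

Bolt shear: A_b = π(20)²/4 = 314.16 mm². φR_n = 0.75 × 579 × 314.16 × 9 × 1 = 1227.8 kN.
Bearing (25 mm plate, F_u = 450 MPa): end bolts L_c = 49 − 22/2 = 38, R_n = min(1.2×38×25×450, 2.4×20×25×450) = 513 kN/bolt; interior L_c = 54 − 22 = 32, R_n = 432 kN/bolt. φR_n = 0.75 × (3×513 + 6×432) = 3098.3 kN.
Governing: min(1227.8, 3098.3) = 1227.8 kN → bolt shear.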